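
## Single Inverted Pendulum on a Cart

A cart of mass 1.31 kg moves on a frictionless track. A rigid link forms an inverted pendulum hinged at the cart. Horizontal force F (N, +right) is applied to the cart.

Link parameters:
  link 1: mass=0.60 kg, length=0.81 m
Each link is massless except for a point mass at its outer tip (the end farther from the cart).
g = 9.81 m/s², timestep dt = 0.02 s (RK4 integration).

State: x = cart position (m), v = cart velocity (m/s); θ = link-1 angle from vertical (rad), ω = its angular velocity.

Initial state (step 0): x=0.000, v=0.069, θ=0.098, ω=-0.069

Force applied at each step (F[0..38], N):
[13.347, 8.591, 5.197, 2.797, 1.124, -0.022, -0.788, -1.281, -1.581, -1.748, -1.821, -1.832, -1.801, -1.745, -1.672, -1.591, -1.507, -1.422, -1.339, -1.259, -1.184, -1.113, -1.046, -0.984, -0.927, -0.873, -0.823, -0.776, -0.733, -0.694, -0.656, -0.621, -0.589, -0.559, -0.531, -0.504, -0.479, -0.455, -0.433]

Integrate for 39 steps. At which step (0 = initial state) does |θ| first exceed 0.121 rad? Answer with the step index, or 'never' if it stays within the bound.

apply F[0]=+13.347 → step 1: x=0.003, v=0.263, θ=0.094, ω=-0.284
apply F[1]=+8.591 → step 2: x=0.010, v=0.386, θ=0.087, ω=-0.413
apply F[2]=+5.197 → step 3: x=0.018, v=0.458, θ=0.079, ω=-0.481
apply F[3]=+2.797 → step 4: x=0.028, v=0.494, θ=0.069, ω=-0.508
apply F[4]=+1.124 → step 5: x=0.038, v=0.505, θ=0.059, ω=-0.507
apply F[5]=-0.022 → step 6: x=0.048, v=0.500, θ=0.049, ω=-0.488
apply F[6]=-0.788 → step 7: x=0.058, v=0.485, θ=0.039, ω=-0.458
apply F[7]=-1.281 → step 8: x=0.067, v=0.462, θ=0.030, ω=-0.421
apply F[8]=-1.581 → step 9: x=0.076, v=0.436, θ=0.022, ω=-0.382
apply F[9]=-1.748 → step 10: x=0.085, v=0.407, θ=0.015, ω=-0.343
apply F[10]=-1.821 → step 11: x=0.092, v=0.378, θ=0.009, ω=-0.304
apply F[11]=-1.832 → step 12: x=0.100, v=0.350, θ=0.003, ω=-0.268
apply F[12]=-1.801 → step 13: x=0.106, v=0.322, θ=-0.002, ω=-0.234
apply F[13]=-1.745 → step 14: x=0.113, v=0.296, θ=-0.006, ω=-0.202
apply F[14]=-1.672 → step 15: x=0.118, v=0.271, θ=-0.010, ω=-0.174
apply F[15]=-1.591 → step 16: x=0.123, v=0.248, θ=-0.013, ω=-0.148
apply F[16]=-1.507 → step 17: x=0.128, v=0.226, θ=-0.016, ω=-0.125
apply F[17]=-1.422 → step 18: x=0.133, v=0.206, θ=-0.018, ω=-0.104
apply F[18]=-1.339 → step 19: x=0.136, v=0.188, θ=-0.020, ω=-0.086
apply F[19]=-1.259 → step 20: x=0.140, v=0.170, θ=-0.022, ω=-0.070
apply F[20]=-1.184 → step 21: x=0.143, v=0.154, θ=-0.023, ω=-0.055
apply F[21]=-1.113 → step 22: x=0.146, v=0.139, θ=-0.024, ω=-0.043
apply F[22]=-1.046 → step 23: x=0.149, v=0.126, θ=-0.025, ω=-0.032
apply F[23]=-0.984 → step 24: x=0.151, v=0.113, θ=-0.025, ω=-0.022
apply F[24]=-0.927 → step 25: x=0.153, v=0.101, θ=-0.026, ω=-0.014
apply F[25]=-0.873 → step 26: x=0.155, v=0.090, θ=-0.026, ω=-0.006
apply F[26]=-0.823 → step 27: x=0.157, v=0.080, θ=-0.026, ω=0.000
apply F[27]=-0.776 → step 28: x=0.158, v=0.070, θ=-0.026, ω=0.006
apply F[28]=-0.733 → step 29: x=0.160, v=0.061, θ=-0.026, ω=0.010
apply F[29]=-0.694 → step 30: x=0.161, v=0.053, θ=-0.026, ω=0.014
apply F[30]=-0.656 → step 31: x=0.162, v=0.045, θ=-0.025, ω=0.018
apply F[31]=-0.621 → step 32: x=0.163, v=0.038, θ=-0.025, ω=0.020
apply F[32]=-0.589 → step 33: x=0.163, v=0.031, θ=-0.024, ω=0.023
apply F[33]=-0.559 → step 34: x=0.164, v=0.025, θ=-0.024, ω=0.025
apply F[34]=-0.531 → step 35: x=0.164, v=0.019, θ=-0.023, ω=0.026
apply F[35]=-0.504 → step 36: x=0.165, v=0.013, θ=-0.023, ω=0.028
apply F[36]=-0.479 → step 37: x=0.165, v=0.008, θ=-0.022, ω=0.029
apply F[37]=-0.455 → step 38: x=0.165, v=0.003, θ=-0.022, ω=0.030
apply F[38]=-0.433 → step 39: x=0.165, v=-0.002, θ=-0.021, ω=0.030
max |θ| = 0.098 ≤ 0.121 over all 40 states.

Answer: never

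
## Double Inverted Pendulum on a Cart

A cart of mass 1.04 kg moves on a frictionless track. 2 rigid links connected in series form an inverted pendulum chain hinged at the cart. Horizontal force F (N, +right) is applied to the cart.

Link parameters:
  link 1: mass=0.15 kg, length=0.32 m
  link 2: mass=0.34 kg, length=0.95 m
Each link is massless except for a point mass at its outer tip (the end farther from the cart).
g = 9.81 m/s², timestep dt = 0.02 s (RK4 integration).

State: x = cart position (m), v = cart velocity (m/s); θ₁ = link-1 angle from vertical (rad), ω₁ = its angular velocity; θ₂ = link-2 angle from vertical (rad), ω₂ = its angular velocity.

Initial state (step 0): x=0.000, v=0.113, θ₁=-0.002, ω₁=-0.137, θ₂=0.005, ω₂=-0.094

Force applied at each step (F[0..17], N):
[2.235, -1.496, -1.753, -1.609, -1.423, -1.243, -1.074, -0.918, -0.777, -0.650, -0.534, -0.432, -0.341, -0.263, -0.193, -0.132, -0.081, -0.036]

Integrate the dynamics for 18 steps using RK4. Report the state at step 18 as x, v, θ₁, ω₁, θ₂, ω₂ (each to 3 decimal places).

apply F[0]=+2.235 → step 1: x=0.003, v=0.156, θ₁=-0.006, ω₁=-0.286, θ₂=0.003, ω₂=-0.089
apply F[1]=-1.496 → step 2: x=0.006, v=0.128, θ₁=-0.011, ω₁=-0.219, θ₂=0.001, ω₂=-0.081
apply F[2]=-1.753 → step 3: x=0.008, v=0.096, θ₁=-0.015, ω₁=-0.145, θ₂=-0.000, ω₂=-0.072
apply F[3]=-1.609 → step 4: x=0.009, v=0.066, θ₁=-0.017, ω₁=-0.084, θ₂=-0.001, ω₂=-0.061
apply F[4]=-1.423 → step 5: x=0.010, v=0.041, θ₁=-0.018, ω₁=-0.037, θ₂=-0.003, ω₂=-0.051
apply F[5]=-1.243 → step 6: x=0.011, v=0.019, θ₁=-0.019, ω₁=-0.001, θ₂=-0.003, ω₂=-0.040
apply F[6]=-1.074 → step 7: x=0.011, v=-0.000, θ₁=-0.019, ω₁=0.026, θ₂=-0.004, ω₂=-0.030
apply F[7]=-0.918 → step 8: x=0.011, v=-0.016, θ₁=-0.018, ω₁=0.045, θ₂=-0.005, ω₂=-0.021
apply F[8]=-0.777 → step 9: x=0.011, v=-0.030, θ₁=-0.017, ω₁=0.059, θ₂=-0.005, ω₂=-0.012
apply F[9]=-0.650 → step 10: x=0.010, v=-0.041, θ₁=-0.016, ω₁=0.068, θ₂=-0.005, ω₂=-0.005
apply F[10]=-0.534 → step 11: x=0.009, v=-0.050, θ₁=-0.014, ω₁=0.073, θ₂=-0.005, ω₂=0.002
apply F[11]=-0.432 → step 12: x=0.008, v=-0.057, θ₁=-0.013, ω₁=0.076, θ₂=-0.005, ω₂=0.007
apply F[12]=-0.341 → step 13: x=0.007, v=-0.062, θ₁=-0.011, ω₁=0.076, θ₂=-0.005, ω₂=0.012
apply F[13]=-0.263 → step 14: x=0.005, v=-0.066, θ₁=-0.010, ω₁=0.075, θ₂=-0.005, ω₂=0.016
apply F[14]=-0.193 → step 15: x=0.004, v=-0.069, θ₁=-0.008, ω₁=0.072, θ₂=-0.004, ω₂=0.019
apply F[15]=-0.132 → step 16: x=0.003, v=-0.071, θ₁=-0.007, ω₁=0.069, θ₂=-0.004, ω₂=0.021
apply F[16]=-0.081 → step 17: x=0.001, v=-0.072, θ₁=-0.005, ω₁=0.065, θ₂=-0.003, ω₂=0.023
apply F[17]=-0.036 → step 18: x=-0.000, v=-0.072, θ₁=-0.004, ω₁=0.060, θ₂=-0.003, ω₂=0.024

Answer: x=-0.000, v=-0.072, θ₁=-0.004, ω₁=0.060, θ₂=-0.003, ω₂=0.024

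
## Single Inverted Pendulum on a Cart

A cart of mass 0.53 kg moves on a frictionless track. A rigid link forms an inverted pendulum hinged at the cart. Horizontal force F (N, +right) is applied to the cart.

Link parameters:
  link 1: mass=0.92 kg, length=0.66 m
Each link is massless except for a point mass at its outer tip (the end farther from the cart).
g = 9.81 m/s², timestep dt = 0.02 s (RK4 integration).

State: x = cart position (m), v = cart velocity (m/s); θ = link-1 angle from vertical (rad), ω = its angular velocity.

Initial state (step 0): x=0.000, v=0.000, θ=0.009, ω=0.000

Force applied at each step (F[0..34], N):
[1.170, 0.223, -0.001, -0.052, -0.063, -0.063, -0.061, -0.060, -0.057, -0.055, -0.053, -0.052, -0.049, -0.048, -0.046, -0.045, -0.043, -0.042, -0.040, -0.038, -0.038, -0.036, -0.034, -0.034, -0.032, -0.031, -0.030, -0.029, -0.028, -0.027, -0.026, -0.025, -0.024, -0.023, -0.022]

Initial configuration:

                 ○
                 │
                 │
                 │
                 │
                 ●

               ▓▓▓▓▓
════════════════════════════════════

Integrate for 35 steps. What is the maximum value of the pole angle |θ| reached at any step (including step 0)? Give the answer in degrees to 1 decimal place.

Answer: 0.5°

Derivation:
apply F[0]=+1.170 → step 1: x=0.000, v=0.041, θ=0.008, ω=-0.060
apply F[1]=+0.223 → step 2: x=0.001, v=0.047, θ=0.007, ω=-0.066
apply F[2]=-0.001 → step 3: x=0.002, v=0.045, θ=0.006, ω=-0.061
apply F[3]=-0.052 → step 4: x=0.003, v=0.041, θ=0.005, ω=-0.054
apply F[4]=-0.063 → step 5: x=0.004, v=0.037, θ=0.004, ω=-0.046
apply F[5]=-0.063 → step 6: x=0.005, v=0.034, θ=0.003, ω=-0.040
apply F[6]=-0.061 → step 7: x=0.005, v=0.030, θ=0.002, ω=-0.035
apply F[7]=-0.060 → step 8: x=0.006, v=0.028, θ=0.001, ω=-0.030
apply F[8]=-0.057 → step 9: x=0.006, v=0.025, θ=0.001, ω=-0.026
apply F[9]=-0.055 → step 10: x=0.007, v=0.023, θ=0.000, ω=-0.022
apply F[10]=-0.053 → step 11: x=0.007, v=0.021, θ=0.000, ω=-0.019
apply F[11]=-0.052 → step 12: x=0.008, v=0.019, θ=-0.000, ω=-0.016
apply F[12]=-0.049 → step 13: x=0.008, v=0.017, θ=-0.001, ω=-0.013
apply F[13]=-0.048 → step 14: x=0.008, v=0.015, θ=-0.001, ω=-0.011
apply F[14]=-0.046 → step 15: x=0.009, v=0.014, θ=-0.001, ω=-0.009
apply F[15]=-0.045 → step 16: x=0.009, v=0.013, θ=-0.001, ω=-0.008
apply F[16]=-0.043 → step 17: x=0.009, v=0.011, θ=-0.001, ω=-0.006
apply F[17]=-0.042 → step 18: x=0.009, v=0.010, θ=-0.001, ω=-0.005
apply F[18]=-0.040 → step 19: x=0.009, v=0.009, θ=-0.002, ω=-0.004
apply F[19]=-0.038 → step 20: x=0.010, v=0.008, θ=-0.002, ω=-0.003
apply F[20]=-0.038 → step 21: x=0.010, v=0.008, θ=-0.002, ω=-0.002
apply F[21]=-0.036 → step 22: x=0.010, v=0.007, θ=-0.002, ω=-0.001
apply F[22]=-0.034 → step 23: x=0.010, v=0.006, θ=-0.002, ω=-0.001
apply F[23]=-0.034 → step 24: x=0.010, v=0.005, θ=-0.002, ω=-0.000
apply F[24]=-0.032 → step 25: x=0.010, v=0.005, θ=-0.002, ω=0.000
apply F[25]=-0.031 → step 26: x=0.010, v=0.004, θ=-0.002, ω=0.000
apply F[26]=-0.030 → step 27: x=0.010, v=0.004, θ=-0.002, ω=0.001
apply F[27]=-0.029 → step 28: x=0.011, v=0.003, θ=-0.002, ω=0.001
apply F[28]=-0.028 → step 29: x=0.011, v=0.003, θ=-0.002, ω=0.001
apply F[29]=-0.027 → step 30: x=0.011, v=0.002, θ=-0.002, ω=0.001
apply F[30]=-0.026 → step 31: x=0.011, v=0.002, θ=-0.002, ω=0.002
apply F[31]=-0.025 → step 32: x=0.011, v=0.001, θ=-0.002, ω=0.002
apply F[32]=-0.024 → step 33: x=0.011, v=0.001, θ=-0.002, ω=0.002
apply F[33]=-0.023 → step 34: x=0.011, v=0.001, θ=-0.002, ω=0.002
apply F[34]=-0.022 → step 35: x=0.011, v=0.000, θ=-0.001, ω=0.002
Max |angle| over trajectory = 0.009 rad = 0.5°.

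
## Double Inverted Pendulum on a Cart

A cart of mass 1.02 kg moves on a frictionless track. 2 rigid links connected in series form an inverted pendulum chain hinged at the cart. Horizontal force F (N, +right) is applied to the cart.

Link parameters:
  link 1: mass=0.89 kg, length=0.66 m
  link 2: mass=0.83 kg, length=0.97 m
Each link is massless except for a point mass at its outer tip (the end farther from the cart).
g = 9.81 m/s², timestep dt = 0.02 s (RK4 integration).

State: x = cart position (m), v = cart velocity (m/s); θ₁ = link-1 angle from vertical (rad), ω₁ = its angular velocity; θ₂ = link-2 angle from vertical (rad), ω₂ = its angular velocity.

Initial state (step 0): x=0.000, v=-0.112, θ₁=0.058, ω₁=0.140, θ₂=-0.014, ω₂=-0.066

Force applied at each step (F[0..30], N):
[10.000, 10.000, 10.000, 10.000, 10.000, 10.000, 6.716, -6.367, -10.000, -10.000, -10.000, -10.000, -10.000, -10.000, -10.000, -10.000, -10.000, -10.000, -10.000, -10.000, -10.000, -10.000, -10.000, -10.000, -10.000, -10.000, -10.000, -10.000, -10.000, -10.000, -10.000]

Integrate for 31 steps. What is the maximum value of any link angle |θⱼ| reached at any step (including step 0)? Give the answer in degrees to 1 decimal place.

Answer: 11.0°

Derivation:
apply F[0]=+10.000 → step 1: x=-0.000, v=0.064, θ₁=0.059, ω₁=-0.087, θ₂=-0.016, ω₂=-0.096
apply F[1]=+10.000 → step 2: x=0.003, v=0.240, θ₁=0.054, ω₁=-0.316, θ₂=-0.018, ω₂=-0.126
apply F[2]=+10.000 → step 3: x=0.009, v=0.419, θ₁=0.046, ω₁=-0.552, θ₂=-0.021, ω₂=-0.154
apply F[3]=+10.000 → step 4: x=0.019, v=0.602, θ₁=0.032, ω₁=-0.800, θ₂=-0.024, ω₂=-0.178
apply F[4]=+10.000 → step 5: x=0.033, v=0.791, θ₁=0.014, ω₁=-1.066, θ₂=-0.028, ω₂=-0.196
apply F[5]=+10.000 → step 6: x=0.051, v=0.986, θ₁=-0.010, ω₁=-1.354, θ₂=-0.032, ω₂=-0.208
apply F[6]=+6.716 → step 7: x=0.072, v=1.125, θ₁=-0.040, ω₁=-1.569, θ₂=-0.036, ω₂=-0.211
apply F[7]=-6.367 → step 8: x=0.094, v=1.016, θ₁=-0.070, ω₁=-1.424, θ₂=-0.040, ω₂=-0.205
apply F[8]=-10.000 → step 9: x=0.112, v=0.846, θ₁=-0.096, ω₁=-1.203, θ₂=-0.044, ω₂=-0.190
apply F[9]=-10.000 → step 10: x=0.127, v=0.685, θ₁=-0.118, ω₁=-1.009, θ₂=-0.048, ω₂=-0.166
apply F[10]=-10.000 → step 11: x=0.140, v=0.532, θ₁=-0.136, ω₁=-0.839, θ₂=-0.051, ω₂=-0.135
apply F[11]=-10.000 → step 12: x=0.149, v=0.386, θ₁=-0.152, ω₁=-0.689, θ₂=-0.053, ω₂=-0.097
apply F[12]=-10.000 → step 13: x=0.155, v=0.245, θ₁=-0.164, ω₁=-0.556, θ₂=-0.055, ω₂=-0.054
apply F[13]=-10.000 → step 14: x=0.159, v=0.109, θ₁=-0.174, ω₁=-0.436, θ₂=-0.055, ω₂=-0.006
apply F[14]=-10.000 → step 15: x=0.159, v=-0.024, θ₁=-0.181, ω₁=-0.327, θ₂=-0.055, ω₂=0.046
apply F[15]=-10.000 → step 16: x=0.158, v=-0.155, θ₁=-0.187, ω₁=-0.225, θ₂=-0.053, ω₂=0.101
apply F[16]=-10.000 → step 17: x=0.153, v=-0.283, θ₁=-0.190, ω₁=-0.130, θ₂=-0.051, ω₂=0.158
apply F[17]=-10.000 → step 18: x=0.146, v=-0.411, θ₁=-0.192, ω₁=-0.039, θ₂=-0.047, ω₂=0.219
apply F[18]=-10.000 → step 19: x=0.137, v=-0.539, θ₁=-0.192, ω₁=0.051, θ₂=-0.042, ω₂=0.281
apply F[19]=-10.000 → step 20: x=0.125, v=-0.667, θ₁=-0.190, ω₁=0.141, θ₂=-0.036, ω₂=0.345
apply F[20]=-10.000 → step 21: x=0.110, v=-0.797, θ₁=-0.186, ω₁=0.233, θ₂=-0.028, ω₂=0.410
apply F[21]=-10.000 → step 22: x=0.093, v=-0.929, θ₁=-0.181, ω₁=0.328, θ₂=-0.019, ω₂=0.476
apply F[22]=-10.000 → step 23: x=0.073, v=-1.063, θ₁=-0.173, ω₁=0.430, θ₂=-0.009, ω₂=0.543
apply F[23]=-10.000 → step 24: x=0.050, v=-1.201, θ₁=-0.164, ω₁=0.540, θ₂=0.002, ω₂=0.611
apply F[24]=-10.000 → step 25: x=0.025, v=-1.344, θ₁=-0.152, ω₁=0.661, θ₂=0.015, ω₂=0.677
apply F[25]=-10.000 → step 26: x=-0.004, v=-1.491, θ₁=-0.137, ω₁=0.795, θ₂=0.030, ω₂=0.743
apply F[26]=-10.000 → step 27: x=-0.035, v=-1.645, θ₁=-0.120, ω₁=0.945, θ₂=0.045, ω₂=0.807
apply F[27]=-10.000 → step 28: x=-0.069, v=-1.807, θ₁=-0.099, ω₁=1.115, θ₂=0.062, ω₂=0.868
apply F[28]=-10.000 → step 29: x=-0.107, v=-1.977, θ₁=-0.075, ω₁=1.308, θ₂=0.080, ω₂=0.924
apply F[29]=-10.000 → step 30: x=-0.149, v=-2.155, θ₁=-0.047, ω₁=1.526, θ₂=0.099, ω₂=0.974
apply F[30]=-10.000 → step 31: x=-0.193, v=-2.343, θ₁=-0.014, ω₁=1.774, θ₂=0.119, ω₂=1.017
Max |angle| over trajectory = 0.192 rad = 11.0°.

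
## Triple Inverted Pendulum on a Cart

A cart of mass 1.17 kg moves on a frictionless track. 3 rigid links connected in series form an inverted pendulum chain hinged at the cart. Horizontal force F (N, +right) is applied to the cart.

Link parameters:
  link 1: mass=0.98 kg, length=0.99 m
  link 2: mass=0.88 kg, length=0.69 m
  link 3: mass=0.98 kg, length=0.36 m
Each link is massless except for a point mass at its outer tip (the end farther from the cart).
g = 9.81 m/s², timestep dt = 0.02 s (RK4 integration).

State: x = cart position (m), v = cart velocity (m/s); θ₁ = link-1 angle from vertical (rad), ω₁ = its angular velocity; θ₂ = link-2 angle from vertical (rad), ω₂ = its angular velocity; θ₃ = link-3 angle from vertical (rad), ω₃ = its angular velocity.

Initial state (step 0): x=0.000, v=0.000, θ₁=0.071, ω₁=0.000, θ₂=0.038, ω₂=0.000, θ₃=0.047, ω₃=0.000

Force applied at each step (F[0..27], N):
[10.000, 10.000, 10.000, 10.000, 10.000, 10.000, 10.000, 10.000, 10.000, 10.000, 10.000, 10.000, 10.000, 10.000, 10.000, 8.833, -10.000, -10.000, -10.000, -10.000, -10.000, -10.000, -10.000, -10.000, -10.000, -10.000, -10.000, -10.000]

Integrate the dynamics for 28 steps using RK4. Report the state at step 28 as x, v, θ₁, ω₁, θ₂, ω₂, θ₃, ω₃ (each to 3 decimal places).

apply F[0]=+10.000 → step 1: x=0.001, v=0.136, θ₁=0.070, ω₁=-0.110, θ₂=0.038, ω₂=-0.031, θ₃=0.047, ω₃=0.011
apply F[1]=+10.000 → step 2: x=0.005, v=0.273, θ₁=0.067, ω₁=-0.222, θ₂=0.037, ω₂=-0.061, θ₃=0.047, ω₃=0.023
apply F[2]=+10.000 → step 3: x=0.012, v=0.412, θ₁=0.061, ω₁=-0.340, θ₂=0.035, ω₂=-0.089, θ₃=0.048, ω₃=0.037
apply F[3]=+10.000 → step 4: x=0.022, v=0.556, θ₁=0.053, ω₁=-0.464, θ₂=0.033, ω₂=-0.113, θ₃=0.049, ω₃=0.053
apply F[4]=+10.000 → step 5: x=0.035, v=0.704, θ₁=0.042, ω₁=-0.598, θ₂=0.031, ω₂=-0.131, θ₃=0.050, ω₃=0.074
apply F[5]=+10.000 → step 6: x=0.050, v=0.858, θ₁=0.029, ω₁=-0.744, θ₂=0.028, ω₂=-0.143, θ₃=0.052, ω₃=0.098
apply F[6]=+10.000 → step 7: x=0.069, v=1.019, θ₁=0.013, ω₁=-0.905, θ₂=0.025, ω₂=-0.147, θ₃=0.054, ω₃=0.127
apply F[7]=+10.000 → step 8: x=0.091, v=1.189, θ₁=-0.007, ω₁=-1.082, θ₂=0.022, ω₂=-0.141, θ₃=0.057, ω₃=0.160
apply F[8]=+10.000 → step 9: x=0.117, v=1.367, θ₁=-0.031, ω₁=-1.279, θ₂=0.020, ω₂=-0.123, θ₃=0.061, ω₃=0.196
apply F[9]=+10.000 → step 10: x=0.146, v=1.554, θ₁=-0.059, ω₁=-1.494, θ₂=0.017, ω₂=-0.095, θ₃=0.065, ω₃=0.234
apply F[10]=+10.000 → step 11: x=0.179, v=1.748, θ₁=-0.091, ω₁=-1.725, θ₂=0.016, ω₂=-0.057, θ₃=0.070, ω₃=0.272
apply F[11]=+10.000 → step 12: x=0.216, v=1.945, θ₁=-0.128, ω₁=-1.969, θ₂=0.015, ω₂=-0.013, θ₃=0.076, ω₃=0.306
apply F[12]=+10.000 → step 13: x=0.257, v=2.143, θ₁=-0.170, ω₁=-2.218, θ₂=0.015, ω₂=0.029, θ₃=0.082, ω₃=0.333
apply F[13]=+10.000 → step 14: x=0.301, v=2.334, θ₁=-0.216, ω₁=-2.462, θ₂=0.016, ω₂=0.062, θ₃=0.089, ω₃=0.351
apply F[14]=+10.000 → step 15: x=0.350, v=2.512, θ₁=-0.268, ω₁=-2.691, θ₂=0.018, ω₂=0.075, θ₃=0.096, ω₃=0.357
apply F[15]=+8.833 → step 16: x=0.402, v=2.658, θ₁=-0.324, ω₁=-2.885, θ₂=0.019, ω₂=0.066, θ₃=0.103, ω₃=0.353
apply F[16]=-10.000 → step 17: x=0.453, v=2.530, θ₁=-0.381, ω₁=-2.865, θ₂=0.021, ω₂=0.138, θ₃=0.111, ω₃=0.377
apply F[17]=-10.000 → step 18: x=0.503, v=2.407, θ₁=-0.438, ω₁=-2.865, θ₂=0.025, ω₂=0.218, θ₃=0.118, ω₃=0.401
apply F[18]=-10.000 → step 19: x=0.550, v=2.285, θ₁=-0.496, ω₁=-2.881, θ₂=0.030, ω₂=0.303, θ₃=0.127, ω₃=0.423
apply F[19]=-10.000 → step 20: x=0.594, v=2.165, θ₁=-0.554, ω₁=-2.909, θ₂=0.037, ω₂=0.389, θ₃=0.135, ω₃=0.442
apply F[20]=-10.000 → step 21: x=0.636, v=2.042, θ₁=-0.612, ω₁=-2.946, θ₂=0.045, ω₂=0.474, θ₃=0.144, ω₃=0.459
apply F[21]=-10.000 → step 22: x=0.676, v=1.916, θ₁=-0.672, ω₁=-2.991, θ₂=0.056, ω₂=0.554, θ₃=0.154, ω₃=0.472
apply F[22]=-10.000 → step 23: x=0.713, v=1.787, θ₁=-0.732, ω₁=-3.042, θ₂=0.068, ω₂=0.628, θ₃=0.163, ω₃=0.481
apply F[23]=-10.000 → step 24: x=0.747, v=1.653, θ₁=-0.793, ω₁=-3.098, θ₂=0.081, ω₂=0.695, θ₃=0.173, ω₃=0.488
apply F[24]=-10.000 → step 25: x=0.779, v=1.513, θ₁=-0.856, ω₁=-3.160, θ₂=0.095, ω₂=0.752, θ₃=0.183, ω₃=0.492
apply F[25]=-10.000 → step 26: x=0.808, v=1.368, θ₁=-0.920, ω₁=-3.228, θ₂=0.111, ω₂=0.799, θ₃=0.192, ω₃=0.494
apply F[26]=-10.000 → step 27: x=0.834, v=1.216, θ₁=-0.985, ω₁=-3.302, θ₂=0.127, ω₂=0.835, θ₃=0.202, ω₃=0.495
apply F[27]=-10.000 → step 28: x=0.856, v=1.056, θ₁=-1.052, ω₁=-3.384, θ₂=0.144, ω₂=0.856, θ₃=0.212, ω₃=0.494

Answer: x=0.856, v=1.056, θ₁=-1.052, ω₁=-3.384, θ₂=0.144, ω₂=0.856, θ₃=0.212, ω₃=0.494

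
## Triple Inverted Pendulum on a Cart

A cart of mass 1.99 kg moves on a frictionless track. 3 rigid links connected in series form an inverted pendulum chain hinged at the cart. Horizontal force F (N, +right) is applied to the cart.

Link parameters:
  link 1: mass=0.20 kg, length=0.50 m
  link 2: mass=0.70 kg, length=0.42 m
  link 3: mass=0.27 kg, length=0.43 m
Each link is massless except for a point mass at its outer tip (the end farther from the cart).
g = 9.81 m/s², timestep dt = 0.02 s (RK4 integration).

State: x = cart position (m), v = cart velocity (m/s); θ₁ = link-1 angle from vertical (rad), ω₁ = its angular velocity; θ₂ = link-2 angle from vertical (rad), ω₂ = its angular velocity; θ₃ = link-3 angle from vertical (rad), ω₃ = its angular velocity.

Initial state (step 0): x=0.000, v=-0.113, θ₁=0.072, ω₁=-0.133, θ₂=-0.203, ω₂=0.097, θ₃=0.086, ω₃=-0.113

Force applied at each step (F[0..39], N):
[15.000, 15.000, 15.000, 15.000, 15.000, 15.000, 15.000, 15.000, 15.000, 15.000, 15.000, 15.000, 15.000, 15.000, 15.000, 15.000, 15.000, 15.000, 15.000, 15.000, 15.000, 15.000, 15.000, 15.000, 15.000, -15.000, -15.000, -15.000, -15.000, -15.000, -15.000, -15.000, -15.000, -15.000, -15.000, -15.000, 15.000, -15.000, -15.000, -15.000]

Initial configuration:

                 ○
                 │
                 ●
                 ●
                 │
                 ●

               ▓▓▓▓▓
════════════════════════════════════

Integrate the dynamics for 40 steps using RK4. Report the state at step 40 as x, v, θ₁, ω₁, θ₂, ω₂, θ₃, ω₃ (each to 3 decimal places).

Answer: x=0.869, v=-1.279, θ₁=-3.158, ω₁=-11.401, θ₂=-3.850, ω₂=-0.680, θ₃=-4.580, ω₃=-23.756

Derivation:
apply F[0]=+15.000 → step 1: x=-0.001, v=0.032, θ₁=0.070, ω₁=-0.019, θ₂=-0.207, ω₂=-0.501, θ₃=0.085, ω₃=0.018
apply F[1]=+15.000 → step 2: x=0.001, v=0.176, θ₁=0.071, ω₁=0.089, θ₂=-0.223, ω₂=-1.096, θ₃=0.087, ω₃=0.147
apply F[2]=+15.000 → step 3: x=0.006, v=0.322, θ₁=0.074, ω₁=0.184, θ₂=-0.251, ω₂=-1.682, θ₃=0.091, ω₃=0.271
apply F[3]=+15.000 → step 4: x=0.014, v=0.467, θ₁=0.078, ω₁=0.252, θ₂=-0.290, ω₂=-2.247, θ₃=0.097, ω₃=0.386
apply F[4]=+15.000 → step 5: x=0.025, v=0.614, θ₁=0.084, ω₁=0.279, θ₂=-0.340, ω₂=-2.777, θ₃=0.106, ω₃=0.486
apply F[5]=+15.000 → step 6: x=0.039, v=0.760, θ₁=0.089, ω₁=0.250, θ₂=-0.401, ω₂=-3.260, θ₃=0.117, ω₃=0.566
apply F[6]=+15.000 → step 7: x=0.055, v=0.908, θ₁=0.093, ω₁=0.154, θ₂=-0.471, ω₂=-3.689, θ₃=0.129, ω₃=0.622
apply F[7]=+15.000 → step 8: x=0.075, v=1.056, θ₁=0.095, ω₁=-0.013, θ₂=-0.548, ω₂=-4.067, θ₃=0.141, ω₃=0.654
apply F[8]=+15.000 → step 9: x=0.098, v=1.205, θ₁=0.092, ω₁=-0.251, θ₂=-0.633, ω₂=-4.401, θ₃=0.155, ω₃=0.662
apply F[9]=+15.000 → step 10: x=0.123, v=1.354, θ₁=0.084, ω₁=-0.562, θ₂=-0.724, ω₂=-4.696, θ₃=0.168, ω₃=0.644
apply F[10]=+15.000 → step 11: x=0.152, v=1.503, θ₁=0.069, ω₁=-0.946, θ₂=-0.821, ω₂=-4.957, θ₃=0.180, ω₃=0.603
apply F[11]=+15.000 → step 12: x=0.183, v=1.653, θ₁=0.046, ω₁=-1.403, θ₂=-0.922, ω₂=-5.182, θ₃=0.192, ω₃=0.538
apply F[12]=+15.000 → step 13: x=0.218, v=1.804, θ₁=0.013, ω₁=-1.934, θ₂=-1.028, ω₂=-5.364, θ₃=0.202, ω₃=0.450
apply F[13]=+15.000 → step 14: x=0.255, v=1.955, θ₁=-0.032, ω₁=-2.537, θ₂=-1.136, ω₂=-5.488, θ₃=0.210, ω₃=0.342
apply F[14]=+15.000 → step 15: x=0.296, v=2.106, θ₁=-0.089, ω₁=-3.208, θ₂=-1.246, ω₂=-5.531, θ₃=0.215, ω₃=0.216
apply F[15]=+15.000 → step 16: x=0.340, v=2.256, θ₁=-0.161, ω₁=-3.938, θ₂=-1.357, ω₂=-5.461, θ₃=0.218, ω₃=0.079
apply F[16]=+15.000 → step 17: x=0.386, v=2.405, θ₁=-0.247, ω₁=-4.712, θ₂=-1.464, ω₂=-5.237, θ₃=0.218, ω₃=-0.064
apply F[17]=+15.000 → step 18: x=0.436, v=2.550, θ₁=-0.349, ω₁=-5.513, θ₂=-1.565, ω₂=-4.814, θ₃=0.216, ω₃=-0.207
apply F[18]=+15.000 → step 19: x=0.488, v=2.688, θ₁=-0.468, ω₁=-6.331, θ₂=-1.655, ω₂=-4.148, θ₃=0.210, ω₃=-0.348
apply F[19]=+15.000 → step 20: x=0.543, v=2.816, θ₁=-0.603, ω₁=-7.172, θ₂=-1.729, ω₂=-3.192, θ₃=0.202, ω₃=-0.492
apply F[20]=+15.000 → step 21: x=0.601, v=2.927, θ₁=-0.755, ω₁=-8.081, θ₂=-1.780, ω₂=-1.891, θ₃=0.190, ω₃=-0.664
apply F[21]=+15.000 → step 22: x=0.660, v=3.009, θ₁=-0.927, ω₁=-9.179, θ₂=-1.801, ω₂=-0.135, θ₃=0.175, ω₃=-0.926
apply F[22]=+15.000 → step 23: x=0.721, v=3.027, θ₁=-1.125, ω₁=-10.740, θ₂=-1.781, ω₂=2.327, θ₃=0.151, ω₃=-1.468
apply F[23]=+15.000 → step 24: x=0.780, v=2.861, θ₁=-1.363, ω₁=-13.206, θ₂=-1.701, ω₂=5.871, θ₃=0.110, ω₃=-2.995
apply F[24]=+15.000 → step 25: x=0.832, v=2.267, θ₁=-1.650, ω₁=-14.859, θ₂=-1.554, ω₂=7.838, θ₃=0.013, ω₃=-6.989
apply F[25]=-15.000 → step 26: x=0.870, v=1.569, θ₁=-1.931, ω₁=-13.062, θ₂=-1.426, ω₂=4.638, θ₃=-0.159, ω₃=-9.904
apply F[26]=-15.000 → step 27: x=0.897, v=1.175, θ₁=-2.176, ω₁=-11.556, θ₂=-1.367, ω₂=1.447, θ₃=-0.370, ω₃=-11.020
apply F[27]=-15.000 → step 28: x=0.917, v=0.892, θ₁=-2.397, ω₁=-10.635, θ₂=-1.365, ω₂=-1.205, θ₃=-0.597, ω₃=-11.534
apply F[28]=-15.000 → step 29: x=0.933, v=0.657, θ₁=-2.602, ω₁=-9.900, θ₂=-1.413, ω₂=-3.641, θ₃=-0.831, ω₃=-11.845
apply F[29]=-15.000 → step 30: x=0.944, v=0.453, θ₁=-2.792, ω₁=-9.052, θ₂=-1.510, ω₂=-5.951, θ₃=-1.070, ω₃=-12.080
apply F[30]=-15.000 → step 31: x=0.951, v=0.274, θ₁=-2.962, ω₁=-7.857, θ₂=-1.650, ω₂=-8.079, θ₃=-1.314, ω₃=-12.292
apply F[31]=-15.000 → step 32: x=0.955, v=0.113, θ₁=-3.103, ω₁=-6.152, θ₂=-1.831, ω₂=-9.981, θ₃=-1.561, ω₃=-12.502
apply F[32]=-15.000 → step 33: x=0.956, v=-0.036, θ₁=-3.204, ω₁=-3.829, θ₂=-2.049, ω₂=-11.794, θ₃=-1.814, ω₃=-12.730
apply F[33]=-15.000 → step 34: x=0.954, v=-0.175, θ₁=-3.251, ω₁=-0.636, θ₂=-2.306, ω₂=-14.076, θ₃=-2.071, ω₃=-13.033
apply F[34]=-15.000 → step 35: x=0.949, v=-0.295, θ₁=-3.216, ω₁=4.719, θ₂=-2.626, ω₂=-18.805, θ₃=-2.337, ω₃=-13.739
apply F[35]=-15.000 → step 36: x=0.942, v=-0.561, θ₁=-3.014, ω₁=11.659, θ₂=-3.117, ω₂=-25.302, θ₃=-2.649, ω₃=-19.954
apply F[36]=+15.000 → step 37: x=0.929, v=-0.676, θ₁=-2.873, ω₁=2.692, θ₂=-3.493, ω₂=-12.944, θ₃=-3.105, ω₃=-24.215
apply F[37]=-15.000 → step 38: x=0.913, v=-0.906, θ₁=-2.876, ω₁=-2.647, θ₂=-3.690, ω₂=-7.423, θ₃=-3.597, ω₃=-24.846
apply F[38]=-15.000 → step 39: x=0.893, v=-1.105, θ₁=-2.974, ω₁=-7.041, θ₂=-3.802, ω₂=-3.951, θ₃=-4.093, ω₃=-24.687
apply F[39]=-15.000 → step 40: x=0.869, v=-1.279, θ₁=-3.158, ω₁=-11.401, θ₂=-3.850, ω₂=-0.680, θ₃=-4.580, ω₃=-23.756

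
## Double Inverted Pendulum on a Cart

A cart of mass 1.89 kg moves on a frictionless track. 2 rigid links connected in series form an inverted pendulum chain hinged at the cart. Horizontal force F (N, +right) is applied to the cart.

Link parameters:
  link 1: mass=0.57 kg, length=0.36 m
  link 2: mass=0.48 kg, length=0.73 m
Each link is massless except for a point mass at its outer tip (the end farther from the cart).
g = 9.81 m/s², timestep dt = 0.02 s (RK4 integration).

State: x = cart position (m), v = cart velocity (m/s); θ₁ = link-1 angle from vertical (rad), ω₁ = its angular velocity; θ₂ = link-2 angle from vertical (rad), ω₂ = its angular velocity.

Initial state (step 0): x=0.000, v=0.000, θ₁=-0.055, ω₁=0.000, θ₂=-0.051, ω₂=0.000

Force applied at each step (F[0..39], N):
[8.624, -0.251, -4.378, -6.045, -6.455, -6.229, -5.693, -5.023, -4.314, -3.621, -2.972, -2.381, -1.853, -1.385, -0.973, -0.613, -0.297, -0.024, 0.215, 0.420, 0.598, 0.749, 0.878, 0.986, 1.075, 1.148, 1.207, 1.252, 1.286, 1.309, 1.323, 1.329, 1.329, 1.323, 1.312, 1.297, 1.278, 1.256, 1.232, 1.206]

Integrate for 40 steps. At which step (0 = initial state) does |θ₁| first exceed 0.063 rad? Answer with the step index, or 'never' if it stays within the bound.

Answer: 2

Derivation:
apply F[0]=+8.624 → step 1: x=0.001, v=0.097, θ₁=-0.058, ω₁=-0.302, θ₂=-0.051, ω₂=0.002
apply F[1]=-0.251 → step 2: x=0.003, v=0.101, θ₁=-0.065, ω₁=-0.351, θ₂=-0.051, ω₂=0.007
apply F[2]=-4.378 → step 3: x=0.005, v=0.062, θ₁=-0.071, ω₁=-0.288, θ₂=-0.051, ω₂=0.016
apply F[3]=-6.045 → step 4: x=0.005, v=0.006, θ₁=-0.076, ω₁=-0.184, θ₂=-0.050, ω₂=0.028
apply F[4]=-6.455 → step 5: x=0.005, v=-0.053, θ₁=-0.078, ω₁=-0.073, θ₂=-0.050, ω₂=0.041
apply F[5]=-6.229 → step 6: x=0.003, v=-0.111, θ₁=-0.079, ω₁=0.028, θ₂=-0.049, ω₂=0.056
apply F[6]=-5.693 → step 7: x=0.000, v=-0.162, θ₁=-0.077, ω₁=0.115, θ₂=-0.047, ω₂=0.071
apply F[7]=-5.023 → step 8: x=-0.003, v=-0.207, θ₁=-0.074, ω₁=0.184, θ₂=-0.046, ω₂=0.086
apply F[8]=-4.314 → step 9: x=-0.008, v=-0.245, θ₁=-0.070, ω₁=0.236, θ₂=-0.044, ω₂=0.100
apply F[9]=-3.621 → step 10: x=-0.013, v=-0.276, θ₁=-0.065, ω₁=0.274, θ₂=-0.042, ω₂=0.112
apply F[10]=-2.972 → step 11: x=-0.019, v=-0.300, θ₁=-0.059, ω₁=0.298, θ₂=-0.039, ω₂=0.123
apply F[11]=-2.381 → step 12: x=-0.025, v=-0.319, θ₁=-0.053, ω₁=0.312, θ₂=-0.037, ω₂=0.132
apply F[12]=-1.853 → step 13: x=-0.031, v=-0.333, θ₁=-0.047, ω₁=0.318, θ₂=-0.034, ω₂=0.139
apply F[13]=-1.385 → step 14: x=-0.038, v=-0.343, θ₁=-0.041, ω₁=0.316, θ₂=-0.031, ω₂=0.144
apply F[14]=-0.973 → step 15: x=-0.045, v=-0.350, θ₁=-0.034, ω₁=0.310, θ₂=-0.028, ω₂=0.148
apply F[15]=-0.613 → step 16: x=-0.052, v=-0.353, θ₁=-0.028, ω₁=0.300, θ₂=-0.025, ω₂=0.150
apply F[16]=-0.297 → step 17: x=-0.059, v=-0.353, θ₁=-0.022, ω₁=0.286, θ₂=-0.022, ω₂=0.151
apply F[17]=-0.024 → step 18: x=-0.066, v=-0.351, θ₁=-0.017, ω₁=0.271, θ₂=-0.019, ω₂=0.150
apply F[18]=+0.215 → step 19: x=-0.073, v=-0.347, θ₁=-0.012, ω₁=0.255, θ₂=-0.016, ω₂=0.148
apply F[19]=+0.420 → step 20: x=-0.080, v=-0.342, θ₁=-0.007, ω₁=0.237, θ₂=-0.013, ω₂=0.145
apply F[20]=+0.598 → step 21: x=-0.087, v=-0.335, θ₁=-0.002, ω₁=0.219, θ₂=-0.011, ω₂=0.141
apply F[21]=+0.749 → step 22: x=-0.094, v=-0.327, θ₁=0.002, ω₁=0.202, θ₂=-0.008, ω₂=0.137
apply F[22]=+0.878 → step 23: x=-0.100, v=-0.318, θ₁=0.006, ω₁=0.184, θ₂=-0.005, ω₂=0.132
apply F[23]=+0.986 → step 24: x=-0.106, v=-0.309, θ₁=0.009, ω₁=0.167, θ₂=-0.003, ω₂=0.126
apply F[24]=+1.075 → step 25: x=-0.112, v=-0.299, θ₁=0.013, ω₁=0.151, θ₂=-0.000, ω₂=0.120
apply F[25]=+1.148 → step 26: x=-0.118, v=-0.288, θ₁=0.016, ω₁=0.135, θ₂=0.002, ω₂=0.113
apply F[26]=+1.207 → step 27: x=-0.124, v=-0.277, θ₁=0.018, ω₁=0.120, θ₂=0.004, ω₂=0.107
apply F[27]=+1.252 → step 28: x=-0.129, v=-0.266, θ₁=0.020, ω₁=0.106, θ₂=0.007, ω₂=0.100
apply F[28]=+1.286 → step 29: x=-0.135, v=-0.255, θ₁=0.022, ω₁=0.092, θ₂=0.008, ω₂=0.093
apply F[29]=+1.309 → step 30: x=-0.139, v=-0.243, θ₁=0.024, ω₁=0.080, θ₂=0.010, ω₂=0.086
apply F[30]=+1.323 → step 31: x=-0.144, v=-0.232, θ₁=0.025, ω₁=0.068, θ₂=0.012, ω₂=0.079
apply F[31]=+1.329 → step 32: x=-0.149, v=-0.221, θ₁=0.027, ω₁=0.057, θ₂=0.013, ω₂=0.073
apply F[32]=+1.329 → step 33: x=-0.153, v=-0.210, θ₁=0.028, ω₁=0.047, θ₂=0.015, ω₂=0.066
apply F[33]=+1.323 → step 34: x=-0.157, v=-0.199, θ₁=0.029, ω₁=0.038, θ₂=0.016, ω₂=0.060
apply F[34]=+1.312 → step 35: x=-0.161, v=-0.188, θ₁=0.029, ω₁=0.030, θ₂=0.017, ω₂=0.054
apply F[35]=+1.297 → step 36: x=-0.165, v=-0.178, θ₁=0.030, ω₁=0.023, θ₂=0.018, ω₂=0.048
apply F[36]=+1.278 → step 37: x=-0.168, v=-0.167, θ₁=0.030, ω₁=0.016, θ₂=0.019, ω₂=0.042
apply F[37]=+1.256 → step 38: x=-0.171, v=-0.157, θ₁=0.030, ω₁=0.009, θ₂=0.020, ω₂=0.037
apply F[38]=+1.232 → step 39: x=-0.174, v=-0.148, θ₁=0.031, ω₁=0.004, θ₂=0.021, ω₂=0.032
apply F[39]=+1.206 → step 40: x=-0.177, v=-0.138, θ₁=0.031, ω₁=-0.001, θ₂=0.021, ω₂=0.027
|θ₁| = 0.065 > 0.063 first at step 2.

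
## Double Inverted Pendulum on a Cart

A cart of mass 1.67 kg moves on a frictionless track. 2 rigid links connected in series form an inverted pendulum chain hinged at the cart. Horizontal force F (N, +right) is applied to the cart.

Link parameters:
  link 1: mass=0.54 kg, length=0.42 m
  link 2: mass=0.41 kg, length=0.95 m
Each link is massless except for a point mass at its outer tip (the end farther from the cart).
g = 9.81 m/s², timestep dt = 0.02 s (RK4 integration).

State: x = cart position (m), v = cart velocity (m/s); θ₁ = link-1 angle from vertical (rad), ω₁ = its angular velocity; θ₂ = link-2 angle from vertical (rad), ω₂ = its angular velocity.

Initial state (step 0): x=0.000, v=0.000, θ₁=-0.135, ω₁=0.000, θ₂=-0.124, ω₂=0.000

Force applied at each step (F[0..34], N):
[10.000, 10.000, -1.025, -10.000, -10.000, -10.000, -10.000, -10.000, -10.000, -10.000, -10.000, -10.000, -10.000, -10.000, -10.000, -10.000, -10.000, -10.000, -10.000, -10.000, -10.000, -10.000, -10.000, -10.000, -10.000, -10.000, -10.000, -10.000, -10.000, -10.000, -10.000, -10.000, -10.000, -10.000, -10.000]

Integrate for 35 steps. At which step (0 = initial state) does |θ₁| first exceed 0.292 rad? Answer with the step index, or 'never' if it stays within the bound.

apply F[0]=+10.000 → step 1: x=0.001, v=0.133, θ₁=-0.139, ω₁=-0.382, θ₂=-0.124, ω₂=0.004
apply F[1]=+10.000 → step 2: x=0.005, v=0.267, θ₁=-0.150, ω₁=-0.770, θ₂=-0.124, ω₂=0.010
apply F[2]=-1.025 → step 3: x=0.011, v=0.272, θ₁=-0.167, ω₁=-0.866, θ₂=-0.124, ω₂=0.022
apply F[3]=-10.000 → step 4: x=0.015, v=0.172, θ₁=-0.183, ω₁=-0.733, θ₂=-0.123, ω₂=0.042
apply F[4]=-10.000 → step 5: x=0.018, v=0.075, θ₁=-0.196, ω₁=-0.618, θ₂=-0.122, ω₂=0.068
apply F[5]=-10.000 → step 6: x=0.018, v=-0.022, θ₁=-0.207, ω₁=-0.518, θ₂=-0.120, ω₂=0.099
apply F[6]=-10.000 → step 7: x=0.017, v=-0.116, θ₁=-0.217, ω₁=-0.431, θ₂=-0.118, ω₂=0.135
apply F[7]=-10.000 → step 8: x=0.014, v=-0.210, θ₁=-0.225, ω₁=-0.355, θ₂=-0.115, ω₂=0.175
apply F[8]=-10.000 → step 9: x=0.008, v=-0.303, θ₁=-0.231, ω₁=-0.288, θ₂=-0.111, ω₂=0.220
apply F[9]=-10.000 → step 10: x=0.001, v=-0.395, θ₁=-0.236, ω₁=-0.229, θ₂=-0.106, ω₂=0.268
apply F[10]=-10.000 → step 11: x=-0.007, v=-0.487, θ₁=-0.240, ω₁=-0.177, θ₂=-0.100, ω₂=0.320
apply F[11]=-10.000 → step 12: x=-0.018, v=-0.578, θ₁=-0.243, ω₁=-0.131, θ₂=-0.093, ω₂=0.376
apply F[12]=-10.000 → step 13: x=-0.031, v=-0.670, θ₁=-0.246, ω₁=-0.091, θ₂=-0.085, ω₂=0.435
apply F[13]=-10.000 → step 14: x=-0.045, v=-0.761, θ₁=-0.247, ω₁=-0.054, θ₂=-0.076, ω₂=0.498
apply F[14]=-10.000 → step 15: x=-0.061, v=-0.852, θ₁=-0.248, ω₁=-0.022, θ₂=-0.065, ω₂=0.565
apply F[15]=-10.000 → step 16: x=-0.079, v=-0.943, θ₁=-0.248, ω₁=0.007, θ₂=-0.053, ω₂=0.636
apply F[16]=-10.000 → step 17: x=-0.099, v=-1.035, θ₁=-0.248, ω₁=0.034, θ₂=-0.040, ω₂=0.711
apply F[17]=-10.000 → step 18: x=-0.120, v=-1.126, θ₁=-0.247, ω₁=0.058, θ₂=-0.025, ω₂=0.791
apply F[18]=-10.000 → step 19: x=-0.144, v=-1.218, θ₁=-0.245, ω₁=0.080, θ₂=-0.008, ω₂=0.875
apply F[19]=-10.000 → step 20: x=-0.169, v=-1.311, θ₁=-0.243, ω₁=0.101, θ₂=0.011, ω₂=0.964
apply F[20]=-10.000 → step 21: x=-0.196, v=-1.404, θ₁=-0.241, ω₁=0.121, θ₂=0.031, ω₂=1.057
apply F[21]=-10.000 → step 22: x=-0.225, v=-1.498, θ₁=-0.239, ω₁=0.141, θ₂=0.053, ω₂=1.156
apply F[22]=-10.000 → step 23: x=-0.256, v=-1.593, θ₁=-0.236, ω₁=0.162, θ₂=0.077, ω₂=1.260
apply F[23]=-10.000 → step 24: x=-0.289, v=-1.688, θ₁=-0.232, ω₁=0.184, θ₂=0.103, ω₂=1.369
apply F[24]=-10.000 → step 25: x=-0.324, v=-1.784, θ₁=-0.228, ω₁=0.209, θ₂=0.132, ω₂=1.483
apply F[25]=-10.000 → step 26: x=-0.360, v=-1.881, θ₁=-0.224, ω₁=0.239, θ₂=0.163, ω₂=1.602
apply F[26]=-10.000 → step 27: x=-0.399, v=-1.980, θ₁=-0.219, ω₁=0.275, θ₂=0.196, ω₂=1.726
apply F[27]=-10.000 → step 28: x=-0.440, v=-2.079, θ₁=-0.213, ω₁=0.318, θ₂=0.232, ω₂=1.855
apply F[28]=-10.000 → step 29: x=-0.482, v=-2.180, θ₁=-0.206, ω₁=0.372, θ₂=0.270, ω₂=1.987
apply F[29]=-10.000 → step 30: x=-0.527, v=-2.282, θ₁=-0.198, ω₁=0.439, θ₂=0.311, ω₂=2.122
apply F[30]=-10.000 → step 31: x=-0.573, v=-2.386, θ₁=-0.188, ω₁=0.523, θ₂=0.355, ω₂=2.260
apply F[31]=-10.000 → step 32: x=-0.622, v=-2.491, θ₁=-0.177, ω₁=0.625, θ₂=0.402, ω₂=2.399
apply F[32]=-10.000 → step 33: x=-0.673, v=-2.598, θ₁=-0.163, ω₁=0.751, θ₂=0.451, ω₂=2.538
apply F[33]=-10.000 → step 34: x=-0.726, v=-2.706, θ₁=-0.146, ω₁=0.904, θ₂=0.503, ω₂=2.676
apply F[34]=-10.000 → step 35: x=-0.781, v=-2.817, θ₁=-0.127, ω₁=1.089, θ₂=0.558, ω₂=2.812
max |θ₁| = 0.248 ≤ 0.292 over all 36 states.

Answer: never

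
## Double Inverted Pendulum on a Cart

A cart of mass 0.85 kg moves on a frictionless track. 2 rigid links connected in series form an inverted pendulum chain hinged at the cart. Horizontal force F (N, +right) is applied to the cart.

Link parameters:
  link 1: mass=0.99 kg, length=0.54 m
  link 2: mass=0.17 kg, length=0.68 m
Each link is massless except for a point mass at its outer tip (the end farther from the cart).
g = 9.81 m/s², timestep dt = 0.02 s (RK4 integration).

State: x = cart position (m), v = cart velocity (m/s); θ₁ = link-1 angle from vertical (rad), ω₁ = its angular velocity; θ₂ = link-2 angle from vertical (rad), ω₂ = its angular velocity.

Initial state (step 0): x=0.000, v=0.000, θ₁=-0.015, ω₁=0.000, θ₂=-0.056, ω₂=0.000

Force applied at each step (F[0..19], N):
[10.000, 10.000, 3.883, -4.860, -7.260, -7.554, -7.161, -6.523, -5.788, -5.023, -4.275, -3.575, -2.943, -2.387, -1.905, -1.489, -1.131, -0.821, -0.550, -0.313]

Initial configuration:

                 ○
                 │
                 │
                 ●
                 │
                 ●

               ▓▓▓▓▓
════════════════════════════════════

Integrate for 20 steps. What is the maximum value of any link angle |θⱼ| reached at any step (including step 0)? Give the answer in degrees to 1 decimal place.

apply F[0]=+10.000 → step 1: x=0.002, v=0.240, θ₁=-0.019, ω₁=-0.447, θ₂=-0.056, ω₂=-0.013
apply F[1]=+10.000 → step 2: x=0.010, v=0.481, θ₁=-0.033, ω₁=-0.902, θ₂=-0.057, ω₂=-0.023
apply F[2]=+3.883 → step 3: x=0.020, v=0.583, θ₁=-0.053, ω₁=-1.105, θ₂=-0.057, ω₂=-0.027
apply F[3]=-4.860 → step 4: x=0.031, v=0.485, θ₁=-0.073, ω₁=-0.948, θ₂=-0.058, ω₂=-0.025
apply F[4]=-7.260 → step 5: x=0.039, v=0.337, θ₁=-0.090, ω₁=-0.705, θ₂=-0.058, ω₂=-0.017
apply F[5]=-7.554 → step 6: x=0.044, v=0.186, θ₁=-0.102, ω₁=-0.465, θ₂=-0.058, ω₂=-0.003
apply F[6]=-7.161 → step 7: x=0.047, v=0.048, θ₁=-0.109, ω₁=-0.251, θ₂=-0.058, ω₂=0.014
apply F[7]=-6.523 → step 8: x=0.046, v=-0.074, θ₁=-0.112, ω₁=-0.070, θ₂=-0.058, ω₂=0.033
apply F[8]=-5.788 → step 9: x=0.044, v=-0.179, θ₁=-0.112, ω₁=0.078, θ₂=-0.057, ω₂=0.052
apply F[9]=-5.023 → step 10: x=0.039, v=-0.266, θ₁=-0.109, ω₁=0.195, θ₂=-0.056, ω₂=0.071
apply F[10]=-4.275 → step 11: x=0.033, v=-0.338, θ₁=-0.104, ω₁=0.284, θ₂=-0.054, ω₂=0.090
apply F[11]=-3.575 → step 12: x=0.026, v=-0.394, θ₁=-0.098, ω₁=0.348, θ₂=-0.052, ω₂=0.106
apply F[12]=-2.943 → step 13: x=0.018, v=-0.438, θ₁=-0.091, ω₁=0.392, θ₂=-0.050, ω₂=0.121
apply F[13]=-2.387 → step 14: x=0.009, v=-0.471, θ₁=-0.083, ω₁=0.419, θ₂=-0.047, ω₂=0.134
apply F[14]=-1.905 → step 15: x=-0.001, v=-0.495, θ₁=-0.074, ω₁=0.433, θ₂=-0.044, ω₂=0.145
apply F[15]=-1.489 → step 16: x=-0.011, v=-0.511, θ₁=-0.065, ω₁=0.436, θ₂=-0.041, ω₂=0.154
apply F[16]=-1.131 → step 17: x=-0.021, v=-0.522, θ₁=-0.057, ω₁=0.432, θ₂=-0.038, ω₂=0.161
apply F[17]=-0.821 → step 18: x=-0.032, v=-0.527, θ₁=-0.048, ω₁=0.422, θ₂=-0.035, ω₂=0.167
apply F[18]=-0.550 → step 19: x=-0.042, v=-0.528, θ₁=-0.040, ω₁=0.408, θ₂=-0.032, ω₂=0.170
apply F[19]=-0.313 → step 20: x=-0.053, v=-0.526, θ₁=-0.032, ω₁=0.390, θ₂=-0.028, ω₂=0.172
Max |angle| over trajectory = 0.112 rad = 6.4°.

Answer: 6.4°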